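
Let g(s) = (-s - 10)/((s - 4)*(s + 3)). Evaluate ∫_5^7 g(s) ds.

log(5/36)

Factor the denominator: s**2 - s - 12 = (s + 3)(s - 4).
Partial fractions: (-s - 10)/((s - 4)*(s + 3)) = 1/(s + 3) - 2/(s - 4).
An antiderivative is F(s) = -2*log(s - 4) + log(s + 3).
Then F(7) - F(5) = (log(10/9)) - (log(8)) = log(5/36).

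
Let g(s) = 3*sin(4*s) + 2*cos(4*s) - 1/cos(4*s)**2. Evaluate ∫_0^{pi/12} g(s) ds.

An antiderivative is F(s) = sin(4*s)/2 - 3*cos(4*s)/4 - tan(4*s)/4.
Then F(pi/12) - F(0) = (-3/8) - (-3/4) = 3/8.

3/8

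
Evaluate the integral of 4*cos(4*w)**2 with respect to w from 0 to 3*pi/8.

Use the identity cos^2(4*w) = (1 + cos(8*w))/2.
An antiderivative is F(w) = 2*w + sin(8*w)/4.
Then F(3*pi/8) - F(0) = (3*pi/4) - (0) = 3*pi/4.

3*pi/4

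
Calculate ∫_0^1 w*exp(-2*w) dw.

Integrate by parts once (u = w, dv = exp(-2*w) dw).
An antiderivative is F(w) = (-2*w - 1)*exp(-2*w)/4.
Then F(1) - F(0) = (-3*exp(-2)/4) - (-1/4) = (-3 + exp(2))*exp(-2)/4.

(-3 + exp(2))*exp(-2)/4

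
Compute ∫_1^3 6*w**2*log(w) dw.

-52/3 + 54*log(3)

Integrate by parts once (u = ln w, dv = 6*w**2 dw).
An antiderivative is F(w) = 2*w**3*(3*log(w) - 1)/3.
Then F(3) - F(1) = (-18 + 54*log(3)) - (-2/3) = -52/3 + 54*log(3).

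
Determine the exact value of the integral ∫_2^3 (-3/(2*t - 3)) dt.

-3*log(3)/2

An antiderivative is F(t) = -3*log(2*t - 3)/2.
Then F(3) - F(2) = (-3*log(3)/2) - (0) = -3*log(3)/2.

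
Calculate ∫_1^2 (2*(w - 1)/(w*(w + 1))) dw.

Factor the denominator: w**2 + w = (w + 1)w.
Partial fractions: 2*(w - 1)/(w*(w + 1)) = 4/(w + 1) - 2/w.
An antiderivative is F(w) = -2*log(w) + 4*log(w + 1).
Then F(2) - F(1) = (log(81/4)) - (log(16)) = log(81/64).

log(81/64)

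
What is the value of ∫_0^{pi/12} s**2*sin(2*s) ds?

-1/4 - sqrt(3)*pi**2/576 + pi/48 + sqrt(3)/8

Integrate by parts twice (u = s^2, dv = sin(2*s) ds).
An antiderivative is F(s) = -s**2*cos(2*s)/2 + s*sin(2*s)/2 + cos(2*s)/4.
Then F(pi/12) - F(0) = (-sqrt(3)*pi**2/576 + pi/48 + sqrt(3)/8) - (1/4) = -1/4 - sqrt(3)*pi**2/576 + pi/48 + sqrt(3)/8.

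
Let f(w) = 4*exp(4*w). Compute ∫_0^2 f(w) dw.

-1 + exp(8)

Let u = 4*w, so du = 4 dw. When w = 0, u = 0; when w = 2, u = 8.
The integral becomes ∫ exp(u) du from 0 to 8, with antiderivative exp(u).
Back in w: F(w) = exp(4*w).
Then F(2) - F(0) = (exp(8)) - (1) = -1 + exp(8).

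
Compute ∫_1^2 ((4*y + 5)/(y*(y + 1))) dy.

log(64/3)

Factor the denominator: y**2 + y = (y + 1)y.
Partial fractions: (4*y + 5)/(y*(y + 1)) = -1/(y + 1) + 5/y.
An antiderivative is F(y) = 5*log(y) - log(y + 1).
Then F(2) - F(1) = (log(32/3)) - (-log(2)) = log(64/3).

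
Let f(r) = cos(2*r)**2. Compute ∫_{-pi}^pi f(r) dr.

pi

Use the identity cos^2(2*r) = (1 + cos(4*r))/2.
An antiderivative is F(r) = r/2 + sin(4*r)/8.
Then F(pi) - F(-pi) = (pi/2) - (-pi/2) = pi.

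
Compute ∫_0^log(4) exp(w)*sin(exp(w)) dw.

cos(1) - cos(4)

Let u = exp(w), so du = exp(w) dw. When w = 0, u = 1; when w = log(4), u = 4.
The integral becomes ∫ sin(u) du from 1 to 4, with antiderivative -cos(u).
Back in w: F(w) = -cos(exp(w)).
Then F(log(4)) - F(0) = (-cos(4)) - (-cos(1)) = cos(1) - cos(4).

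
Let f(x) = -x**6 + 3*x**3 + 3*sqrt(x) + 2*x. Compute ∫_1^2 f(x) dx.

-165/28 + 4*sqrt(2)

By the power rule, an antiderivative is F(x) = -x**7/7 + 3*x**4/4 + 2*x**(3/2) + x**2.
Then F(2) - F(1) = (-16/7 + 4*sqrt(2)) - (101/28) = -165/28 + 4*sqrt(2).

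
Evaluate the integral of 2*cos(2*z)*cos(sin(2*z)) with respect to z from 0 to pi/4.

sin(1)

Let u = sin(2*z), so du = 2*cos(2*z) dz. When z = 0, u = 0; when z = pi/4, u = 1.
The integral becomes ∫ cos(u) du from 0 to 1, with antiderivative sin(u).
Back in z: F(z) = sin(sin(2*z)).
Then F(pi/4) - F(0) = (sin(1)) - (0) = sin(1).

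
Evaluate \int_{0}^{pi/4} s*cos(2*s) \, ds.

Integrate by parts once (u = s, dv = cos(2*s) ds).
An antiderivative is F(s) = s*sin(2*s)/2 + cos(2*s)/4.
Then F(pi/4) - F(0) = (pi/8) - (1/4) = -1/4 + pi/8.

-1/4 + pi/8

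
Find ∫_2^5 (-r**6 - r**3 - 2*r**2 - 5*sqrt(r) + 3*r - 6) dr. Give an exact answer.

By the power rule, an antiderivative is F(r) = -r**7/7 - r**4/4 - 10*r**(3/2)/3 - 2*r**3/3 + 3*r**2/2 - 6*r.
Then F(5) - F(2) = (-956995/84 - 50*sqrt(5)/3) - (-706/21 - 20*sqrt(2)/3) = -318057/28 - 50*sqrt(5)/3 + 20*sqrt(2)/3.

-318057/28 - 50*sqrt(5)/3 + 20*sqrt(2)/3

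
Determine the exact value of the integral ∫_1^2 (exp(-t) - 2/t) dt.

An antiderivative is F(t) = -2*log(t) - exp(-t).
Then F(2) - F(1) = (-2*log(2) - exp(-2)) - (-exp(-1)) = -2*log(2) - exp(-2) + exp(-1).

-2*log(2) - exp(-2) + exp(-1)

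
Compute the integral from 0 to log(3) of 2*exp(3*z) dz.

Let u = exp(z), so du = exp(z) dz. When z = 0, u = 1; when z = log(3), u = 3.
The integral becomes 2·∫ u**2 du from 1 to 3, with antiderivative 2*u**3/3.
Back in z: F(z) = 2*exp(3*z)/3.
Then F(log(3)) - F(0) = (18) - (2/3) = 52/3.

52/3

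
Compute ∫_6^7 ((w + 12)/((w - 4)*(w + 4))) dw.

Factor the denominator: w**2 - 16 = (w + 4)(w - 4).
Partial fractions: (w + 12)/((w - 4)*(w + 4)) = -1/(w + 4) + 2/(w - 4).
An antiderivative is F(w) = 2*log(w - 4) - log(w + 4).
Then F(7) - F(6) = (log(9/11)) - (log(2/5)) = log(45/22).

log(45/22)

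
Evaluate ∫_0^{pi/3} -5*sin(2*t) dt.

-15/4

An antiderivative is F(t) = 5*cos(2*t)/2.
Then F(pi/3) - F(0) = (-5/4) - (5/2) = -15/4.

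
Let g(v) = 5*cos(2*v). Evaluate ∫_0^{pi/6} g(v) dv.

An antiderivative is F(v) = 5*sin(2*v)/2.
Then F(pi/6) - F(0) = (5*sqrt(3)/4) - (0) = 5*sqrt(3)/4.

5*sqrt(3)/4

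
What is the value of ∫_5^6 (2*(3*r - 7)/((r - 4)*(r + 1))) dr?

Factor the denominator: r**2 - 3*r - 4 = (r + 1)(r - 4).
Partial fractions: 2*(3*r - 7)/((r - 4)*(r + 1)) = 4/(r + 1) + 2/(r - 4).
An antiderivative is F(r) = 2*log(r - 4) + 4*log(r + 1).
Then F(6) - F(5) = (2*log(2) + 4*log(7)) - (4*log(2) + 4*log(3)) = -4*log(3) - 2*log(2) + 4*log(7).

-4*log(3) - 2*log(2) + 4*log(7)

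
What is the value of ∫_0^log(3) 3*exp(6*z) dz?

Let u = exp(z), so du = exp(z) dz. When z = 0, u = 1; when z = log(3), u = 3.
The integral becomes 3·∫ u**5 du from 1 to 3, with antiderivative u**6/2.
Back in z: F(z) = exp(6*z)/2.
Then F(log(3)) - F(0) = (729/2) - (1/2) = 364.

364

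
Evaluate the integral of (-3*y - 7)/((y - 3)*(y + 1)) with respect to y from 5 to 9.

-5*log(3) + log(5)

Factor the denominator: y**2 - 2*y - 3 = (y + 1)(y - 3).
Partial fractions: (-3*y - 7)/((y - 3)*(y + 1)) = 1/(y + 1) - 4/(y - 3).
An antiderivative is F(y) = -4*log(y - 3) + log(y + 1).
Then F(9) - F(5) = (-4*log(3) - 3*log(2) + log(5)) - (log(3/8)) = -5*log(3) + log(5).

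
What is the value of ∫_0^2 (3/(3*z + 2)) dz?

Let u = 3*z + 2, so du = 3 dz. When z = 0, u = 2; when z = 2, u = 8.
The integral becomes ∫ 1/u du from 2 to 8, with antiderivative log(u).
Back in z: F(z) = log(3*z + 2).
Then F(2) - F(0) = (log(8)) - (log(2)) = log(4).

log(4)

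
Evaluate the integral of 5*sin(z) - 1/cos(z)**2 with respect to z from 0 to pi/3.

An antiderivative is F(z) = -5*cos(z) - tan(z).
Then F(pi/3) - F(0) = (-5/2 - sqrt(3)) - (-5) = 5/2 - sqrt(3).

5/2 - sqrt(3)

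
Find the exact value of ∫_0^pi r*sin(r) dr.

Integrate by parts once (u = r, dv = sin(r) dr).
An antiderivative is F(r) = -r*cos(r) + sin(r).
Then F(pi) - F(0) = (pi) - (0) = pi.

pi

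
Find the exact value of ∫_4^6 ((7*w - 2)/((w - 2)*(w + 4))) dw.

-8*log(2) + 5*log(5)

Factor the denominator: w**2 + 2*w - 8 = (w + 4)(w - 2).
Partial fractions: (7*w - 2)/((w - 2)*(w + 4)) = 5/(w + 4) + 2/(w - 2).
An antiderivative is F(w) = 2*log(w - 2) + 5*log(w + 4).
Then F(6) - F(4) = (9*log(2) + 5*log(5)) - (17*log(2)) = -8*log(2) + 5*log(5).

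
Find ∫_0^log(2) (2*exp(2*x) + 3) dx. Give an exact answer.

3*log(2) + 3

An antiderivative is F(x) = exp(2*x) + 3*x.
Then F(log(2)) - F(0) = (log(8) + 4) - (1) = 3*log(2) + 3.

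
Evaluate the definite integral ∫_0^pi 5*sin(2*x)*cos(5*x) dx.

Use the identity sin(2*x)cos(5*x) = [sin(7*x) + sin(-3*x)]/2.
An antiderivative is F(x) = 5*cos(3*x)/6 - 5*cos(7*x)/14.
Then F(pi) - F(0) = (-10/21) - (10/21) = -20/21.

-20/21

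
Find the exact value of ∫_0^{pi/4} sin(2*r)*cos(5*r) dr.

-5*sqrt(2)/42 - 2/21

Use the identity sin(2*r)cos(5*r) = [sin(7*r) + sin(-3*r)]/2.
An antiderivative is F(r) = cos(3*r)/6 - cos(7*r)/14.
Then F(pi/4) - F(0) = (-5*sqrt(2)/42) - (2/21) = -5*sqrt(2)/42 - 2/21.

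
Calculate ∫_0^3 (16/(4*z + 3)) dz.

4*log(5)

Let u = 4*z + 3, so du = 4 dz. When z = 0, u = 3; when z = 3, u = 15.
The integral becomes 4·∫ 1/u du from 3 to 15, with antiderivative 4*log(u).
Back in z: F(z) = 4*log(4*z + 3).
Then F(3) - F(0) = (4*log(3) + 4*log(5)) - (log(81)) = 4*log(5).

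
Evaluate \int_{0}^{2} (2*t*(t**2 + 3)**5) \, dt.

58460/3

Let u = t**2 + 3, so du = 2*t dt. When t = 0, u = 3; when t = 2, u = 7.
The integral becomes ∫ u**5 du from 3 to 7, with antiderivative u**6/6.
Back in t: F(t) = (t**2 + 3)**6/6.
Then F(2) - F(0) = (117649/6) - (243/2) = 58460/3.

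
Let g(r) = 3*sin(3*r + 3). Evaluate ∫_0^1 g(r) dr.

Let u = 3*r + 3, so du = 3 dr. When r = 0, u = 3; when r = 1, u = 6.
The integral becomes ∫ sin(u) du from 3 to 6, with antiderivative -cos(u).
Back in r: F(r) = -cos(3*r + 3).
Then F(1) - F(0) = (-cos(6)) - (-cos(3)) = cos(3) - cos(6).

cos(3) - cos(6)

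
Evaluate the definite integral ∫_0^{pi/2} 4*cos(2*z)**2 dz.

pi

Use the identity cos^2(2*z) = (1 + cos(4*z))/2.
An antiderivative is F(z) = 2*z + sin(4*z)/2.
Then F(pi/2) - F(0) = (pi) - (0) = pi.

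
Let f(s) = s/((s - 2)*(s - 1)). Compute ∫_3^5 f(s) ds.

Factor the denominator: s**2 - 3*s + 2 = (s - 1)(s - 2).
Partial fractions: s/((s - 2)*(s - 1)) = -1/(s - 1) + 2/(s - 2).
An antiderivative is F(s) = 2*log(s - 2) - log(s - 1).
Then F(5) - F(3) = (log(9/4)) - (-log(2)) = log(9/2).

log(9/2)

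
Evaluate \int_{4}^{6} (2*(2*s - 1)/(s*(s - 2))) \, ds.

Factor the denominator: s**2 - 2*s = s(s - 2).
Partial fractions: 2*(2*s - 1)/(s*(s - 2)) = 1/s + 3/(s - 2).
An antiderivative is F(s) = log(s) + 3*log(s - 2).
Then F(6) - F(4) = (log(3) + 7*log(2)) - (log(32)) = log(12).

log(12)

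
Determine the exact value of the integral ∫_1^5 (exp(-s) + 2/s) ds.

-exp(-5) + exp(-1) + 2*log(5)

An antiderivative is F(s) = 2*log(s) - exp(-s).
Then F(5) - F(1) = (-exp(-5) + 2*log(5)) - (-exp(-1)) = -exp(-5) + exp(-1) + 2*log(5).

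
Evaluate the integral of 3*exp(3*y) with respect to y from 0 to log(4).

Let u = exp(y), so du = exp(y) dy. When y = 0, u = 1; when y = log(4), u = 4.
The integral becomes 3·∫ u**2 du from 1 to 4, with antiderivative u**3.
Back in y: F(y) = exp(3*y).
Then F(log(4)) - F(0) = (64) - (1) = 63.

63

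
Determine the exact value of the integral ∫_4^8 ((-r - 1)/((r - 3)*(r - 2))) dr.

Factor the denominator: r**2 - 5*r + 6 = (r - 2)(r - 3).
Partial fractions: (-r - 1)/((r - 3)*(r - 2)) = 3/(r - 2) - 4/(r - 3).
An antiderivative is F(r) = -4*log(r - 3) + 3*log(r - 2).
Then F(8) - F(4) = (-4*log(5) + 3*log(2) + 3*log(3)) - (log(8)) = -4*log(5) + 3*log(3).

-4*log(5) + 3*log(3)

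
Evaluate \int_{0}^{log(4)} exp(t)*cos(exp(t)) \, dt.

-sin(1) + sin(4)

Let u = exp(t), so du = exp(t) dt. When t = 0, u = 1; when t = log(4), u = 4.
The integral becomes ∫ cos(u) du from 1 to 4, with antiderivative sin(u).
Back in t: F(t) = sin(exp(t)).
Then F(log(4)) - F(0) = (sin(4)) - (sin(1)) = -sin(1) + sin(4).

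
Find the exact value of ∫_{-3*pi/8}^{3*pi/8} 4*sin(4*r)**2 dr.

Use the identity sin^2(4*r) = (1 - cos(8*r))/2.
An antiderivative is F(r) = 2*r - sin(8*r)/4.
Then F(3*pi/8) - F(-3*pi/8) = (3*pi/4) - (-3*pi/4) = 3*pi/2.

3*pi/2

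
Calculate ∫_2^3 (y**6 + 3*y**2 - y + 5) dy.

4419/14

By the power rule, an antiderivative is F(y) = y**7/7 + y**3 - y**2/2 + 5*y.
Then F(3) - F(2) = (4899/14) - (240/7) = 4419/14.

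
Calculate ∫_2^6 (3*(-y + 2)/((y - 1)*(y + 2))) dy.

Factor the denominator: y**2 + y - 2 = (y + 2)(y - 1).
Partial fractions: 3*(-y + 2)/((y - 1)*(y + 2)) = -4/(y + 2) + 1/(y - 1).
An antiderivative is F(y) = log(y - 1) - 4*log(y + 2).
Then F(6) - F(2) = (-12*log(2) + log(5)) - (-8*log(2)) = log(5/16).

log(5/16)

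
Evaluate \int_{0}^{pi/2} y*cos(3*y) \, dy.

-pi/6 - 1/9

Integrate by parts once (u = y, dv = cos(3*y) dy).
An antiderivative is F(y) = y*sin(3*y)/3 + cos(3*y)/9.
Then F(pi/2) - F(0) = (-pi/6) - (1/9) = -pi/6 - 1/9.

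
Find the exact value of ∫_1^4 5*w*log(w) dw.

-75/4 + 80*log(2)

Integrate by parts once (u = ln w, dv = 5*w dw).
An antiderivative is F(w) = 5*w**2*(2*log(w) - 1)/4.
Then F(4) - F(1) = (-20 + 80*log(2)) - (-5/4) = -75/4 + 80*log(2).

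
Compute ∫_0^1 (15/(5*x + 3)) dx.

-3*log(3) + 9*log(2)

Let u = 5*x + 3, so du = 5 dx. When x = 0, u = 3; when x = 1, u = 8.
The integral becomes 3·∫ 1/u du from 3 to 8, with antiderivative 3*log(u).
Back in x: F(x) = 3*log(5*x + 3).
Then F(1) - F(0) = (9*log(2)) - (log(27)) = -3*log(3) + 9*log(2).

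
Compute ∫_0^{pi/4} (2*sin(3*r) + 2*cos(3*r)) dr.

An antiderivative is F(r) = 2*sin(3*r)/3 - 2*cos(3*r)/3.
Then F(pi/4) - F(0) = (2*sqrt(2)/3) - (-2/3) = 2/3 + 2*sqrt(2)/3.

2/3 + 2*sqrt(2)/3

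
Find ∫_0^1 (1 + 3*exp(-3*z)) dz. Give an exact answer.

2 - exp(-3)

An antiderivative is F(z) = z - exp(-3*z).
Then F(1) - F(0) = (1 - exp(-3)) - (-1) = 2 - exp(-3).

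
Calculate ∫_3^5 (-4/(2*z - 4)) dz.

An antiderivative is F(z) = -2*log(2*z - 4).
Then F(5) - F(3) = (-log(36)) - (-log(4)) = -log(9).

-log(9)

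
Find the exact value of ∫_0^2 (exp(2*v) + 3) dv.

An antiderivative is F(v) = exp(2*v)/2 + 3*v.
Then F(2) - F(0) = (6 + exp(4)/2) - (1/2) = 11/2 + exp(4)/2.

11/2 + exp(4)/2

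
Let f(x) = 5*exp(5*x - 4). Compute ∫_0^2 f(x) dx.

Let u = 5*x - 4, so du = 5 dx. When x = 0, u = -4; when x = 2, u = 6.
The integral becomes ∫ exp(u) du from -4 to 6, with antiderivative exp(u).
Back in x: F(x) = exp(5*x - 4).
Then F(2) - F(0) = (exp(6)) - (exp(-4)) = -(1 - exp(10))*exp(-4).

-(1 - exp(10))*exp(-4)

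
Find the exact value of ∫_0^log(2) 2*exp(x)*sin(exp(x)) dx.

Let u = exp(x), so du = exp(x) dx. When x = 0, u = 1; when x = log(2), u = 2.
The integral becomes 2·∫ sin(u) du from 1 to 2, with antiderivative -2*cos(u).
Back in x: F(x) = -2*cos(exp(x)).
Then F(log(2)) - F(0) = (-2*cos(2)) - (-2*cos(1)) = -2*cos(2) + 2*cos(1).

-2*cos(2) + 2*cos(1)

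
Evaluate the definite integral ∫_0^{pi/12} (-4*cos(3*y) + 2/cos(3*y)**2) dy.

2/3 - 2*sqrt(2)/3

An antiderivative is F(y) = -4*sin(3*y)/3 + 2*tan(3*y)/3.
Then F(pi/12) - F(0) = (2/3 - 2*sqrt(2)/3) - (0) = 2/3 - 2*sqrt(2)/3.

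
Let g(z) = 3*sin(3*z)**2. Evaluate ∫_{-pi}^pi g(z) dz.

Use the identity sin^2(3*z) = (1 - cos(6*z))/2.
An antiderivative is F(z) = 3*z/2 - sin(6*z)/4.
Then F(pi) - F(-pi) = (3*pi/2) - (-3*pi/2) = 3*pi.

3*pi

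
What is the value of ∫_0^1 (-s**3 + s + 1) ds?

By the power rule, an antiderivative is F(s) = -s**4/4 + s**2/2 + s.
Then F(1) - F(0) = (5/4) - (0) = 5/4.

5/4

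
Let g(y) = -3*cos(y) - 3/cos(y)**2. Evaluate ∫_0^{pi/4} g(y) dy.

-3 - 3*sqrt(2)/2

An antiderivative is F(y) = -3*sin(y) - 3*tan(y).
Then F(pi/4) - F(0) = (-3 - 3*sqrt(2)/2) - (0) = -3 - 3*sqrt(2)/2.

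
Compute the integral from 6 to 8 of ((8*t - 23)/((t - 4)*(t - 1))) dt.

-5*log(5) + 3*log(2) + 5*log(7)

Factor the denominator: t**2 - 5*t + 4 = (t - 1)(t - 4).
Partial fractions: (8*t - 23)/((t - 4)*(t - 1)) = 5/(t - 1) + 3/(t - 4).
An antiderivative is F(t) = 3*log(t - 4) + 5*log(t - 1).
Then F(8) - F(6) = (6*log(2) + 5*log(7)) - (3*log(2) + 5*log(5)) = -5*log(5) + 3*log(2) + 5*log(7).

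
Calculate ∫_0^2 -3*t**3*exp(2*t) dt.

-51*exp(4)/8 - 9/8

Integrate by parts 3 times (u = t^3, dv = -3*exp(2*t) dt).
An antiderivative is F(t) = (-12*t**3 + 18*t**2 - 18*t + 9)*exp(2*t)/8.
Then F(2) - F(0) = (-51*exp(4)/8) - (9/8) = -51*exp(4)/8 - 9/8.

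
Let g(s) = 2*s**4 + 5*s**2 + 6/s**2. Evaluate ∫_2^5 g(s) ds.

1434

By the power rule, an antiderivative is F(s) = 2*s**5/5 + 5*s**3/3 - 6/s.
Then F(5) - F(2) = (21857/15) - (347/15) = 1434.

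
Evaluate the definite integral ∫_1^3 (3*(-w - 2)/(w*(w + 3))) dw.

log(2/27)

Factor the denominator: w**2 + 3*w = (w + 3)w.
Partial fractions: 3*(-w - 2)/(w*(w + 3)) = -1/(w + 3) - 2/w.
An antiderivative is F(w) = -2*log(w) - log(w + 3).
Then F(3) - F(1) = (-log(54)) - (-log(4)) = log(2/27).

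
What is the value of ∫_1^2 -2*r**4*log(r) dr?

62/25 - 64*log(2)/5

Integrate by parts once (u = ln r, dv = -2*r**4 dr).
An antiderivative is F(r) = -2*r**5*(5*log(r) - 1)/25.
Then F(2) - F(1) = (64/25 - 64*log(2)/5) - (2/25) = 62/25 - 64*log(2)/5.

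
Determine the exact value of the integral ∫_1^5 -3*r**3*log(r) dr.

Integrate by parts once (u = ln r, dv = -3*r**3 dr).
An antiderivative is F(r) = -3*r**4*(4*log(r) - 1)/16.
Then F(5) - F(1) = (1875/16 - 1875*log(5)/4) - (3/16) = 117 - 1875*log(5)/4.

117 - 1875*log(5)/4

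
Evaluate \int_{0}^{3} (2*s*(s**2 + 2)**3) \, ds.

14625/4

Let u = s**2 + 2, so du = 2*s ds. When s = 0, u = 2; when s = 3, u = 11.
The integral becomes ∫ u**3 du from 2 to 11, with antiderivative u**4/4.
Back in s: F(s) = (s**2 + 2)**4/4.
Then F(3) - F(0) = (14641/4) - (4) = 14625/4.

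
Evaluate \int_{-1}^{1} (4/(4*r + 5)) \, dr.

log(9)

An antiderivative is F(r) = log(4*r + 5).
Then F(1) - F(-1) = (log(9)) - (0) = log(9).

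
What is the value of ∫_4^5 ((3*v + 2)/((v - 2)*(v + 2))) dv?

Factor the denominator: v**2 - 4 = (v + 2)(v - 2).
Partial fractions: (3*v + 2)/((v - 2)*(v + 2)) = 1/(v + 2) + 2/(v - 2).
An antiderivative is F(v) = 2*log(v - 2) + log(v + 2).
Then F(5) - F(4) = (log(63)) - (log(24)) = log(21/8).

log(21/8)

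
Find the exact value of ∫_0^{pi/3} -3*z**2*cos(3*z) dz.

2*pi/9

Integrate by parts twice (u = z^2, dv = -3*cos(3*z) dz).
An antiderivative is F(z) = -z**2*sin(3*z) - 2*z*cos(3*z)/3 + 2*sin(3*z)/9.
Then F(pi/3) - F(0) = (2*pi/9) - (0) = 2*pi/9.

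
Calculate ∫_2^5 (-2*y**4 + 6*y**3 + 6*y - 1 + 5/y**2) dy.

-1311/5

By the power rule, an antiderivative is F(y) = -2*y**5/5 + 3*y**4/2 + 3*y**2 - y - 5/y.
Then F(5) - F(2) = (-487/2) - (187/10) = -1311/5.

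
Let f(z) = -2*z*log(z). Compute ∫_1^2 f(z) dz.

Integrate by parts once (u = ln z, dv = -2*z dz).
An antiderivative is F(z) = -z**2*(2*log(z) - 1)/2.
Then F(2) - F(1) = (2 - log(16)) - (1/2) = 3/2 - log(16).

3/2 - log(16)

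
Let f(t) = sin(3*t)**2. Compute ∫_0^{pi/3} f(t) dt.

Use the identity sin^2(3*t) = (1 - cos(6*t))/2.
An antiderivative is F(t) = t/2 - sin(6*t)/12.
Then F(pi/3) - F(0) = (pi/6) - (0) = pi/6.

pi/6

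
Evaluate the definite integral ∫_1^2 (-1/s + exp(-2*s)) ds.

-log(2) - exp(-4)/2 + exp(-2)/2

An antiderivative is F(s) = -log(s) - exp(-2*s)/2.
Then F(2) - F(1) = (-log(2) - exp(-4)/2) - (-exp(-2)/2) = -log(2) - exp(-4)/2 + exp(-2)/2.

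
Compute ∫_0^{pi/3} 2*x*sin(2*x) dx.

sqrt(3)/4 + pi/6

Integrate by parts once (u = x, dv = 2*sin(2*x) dx).
An antiderivative is F(x) = -x*cos(2*x) + sin(2*x)/2.
Then F(pi/3) - F(0) = (sqrt(3)/4 + pi/6) - (0) = sqrt(3)/4 + pi/6.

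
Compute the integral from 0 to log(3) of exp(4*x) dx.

Let u = exp(x), so du = exp(x) dx. When x = 0, u = 1; when x = log(3), u = 3.
The integral becomes ∫ u**3 du from 1 to 3, with antiderivative u**4/4.
Back in x: F(x) = exp(4*x)/4.
Then F(log(3)) - F(0) = (81/4) - (1/4) = 20.

20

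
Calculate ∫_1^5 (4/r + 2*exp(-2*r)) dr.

An antiderivative is F(r) = 4*log(r) - exp(-2*r).
Then F(5) - F(1) = (-exp(-10) + 4*log(5)) - (-exp(-2)) = -exp(-10) + exp(-2) + 4*log(5).

-exp(-10) + exp(-2) + 4*log(5)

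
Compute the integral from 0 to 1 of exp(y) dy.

-1 + E

An antiderivative is F(y) = exp(y).
Then F(1) - F(0) = (E) - (1) = -1 + E.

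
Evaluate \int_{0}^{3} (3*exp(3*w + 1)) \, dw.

-exp(1) + exp(10)

Let u = 3*w + 1, so du = 3 dw. When w = 0, u = 1; when w = 3, u = 10.
The integral becomes ∫ exp(u) du from 1 to 10, with antiderivative exp(u).
Back in w: F(w) = exp(3*w + 1).
Then F(3) - F(0) = (exp(10)) - (exp(1)) = -exp(1) + exp(10).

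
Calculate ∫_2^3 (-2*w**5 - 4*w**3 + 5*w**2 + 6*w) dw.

By the power rule, an antiderivative is F(w) = -w**6/3 - w**4 + 5*w**3/3 + 3*w**2.
Then F(3) - F(2) = (-252) - (-12) = -240.

-240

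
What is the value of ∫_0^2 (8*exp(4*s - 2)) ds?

-(2 - 2*exp(8))*exp(-2)

Let u = 4*s - 2, so du = 4 ds. When s = 0, u = -2; when s = 2, u = 6.
The integral becomes 2·∫ exp(u) du from -2 to 6, with antiderivative 2*exp(u).
Back in s: F(s) = 2*exp(4*s - 2).
Then F(2) - F(0) = (2*exp(6)) - (2*exp(-2)) = -(2 - 2*exp(8))*exp(-2).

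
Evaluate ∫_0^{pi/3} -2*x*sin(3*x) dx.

-2*pi/9

Integrate by parts once (u = x, dv = -2*sin(3*x) dx).
An antiderivative is F(x) = 2*x*cos(3*x)/3 - 2*sin(3*x)/9.
Then F(pi/3) - F(0) = (-2*pi/9) - (0) = -2*pi/9.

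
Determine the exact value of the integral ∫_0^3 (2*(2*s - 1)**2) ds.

Let u = 2*s - 1, so du = 2 ds. When s = 0, u = -1; when s = 3, u = 5.
The integral becomes ∫ u**2 du from -1 to 5, with antiderivative u**3/3.
Back in s: F(s) = (2*s - 1)**3/3.
Then F(3) - F(0) = (125/3) - (-1/3) = 42.

42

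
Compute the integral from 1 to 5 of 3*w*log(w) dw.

Integrate by parts once (u = ln w, dv = 3*w dw).
An antiderivative is F(w) = 3*w**2*(2*log(w) - 1)/4.
Then F(5) - F(1) = (-75/4 + 75*log(5)/2) - (-3/4) = -18 + 75*log(5)/2.

-18 + 75*log(5)/2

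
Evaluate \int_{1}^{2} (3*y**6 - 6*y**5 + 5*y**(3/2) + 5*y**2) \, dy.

23/21 + 8*sqrt(2)

By the power rule, an antiderivative is F(y) = 3*y**7/7 - y**6 + 2*y**(5/2) + 5*y**3/3.
Then F(2) - F(1) = (88/21 + 8*sqrt(2)) - (65/21) = 23/21 + 8*sqrt(2).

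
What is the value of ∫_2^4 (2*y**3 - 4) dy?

112

By the power rule, an antiderivative is F(y) = y**4/2 - 4*y.
Then F(4) - F(2) = (112) - (0) = 112.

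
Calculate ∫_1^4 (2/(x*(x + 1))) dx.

log(64/25)

Factor the denominator: x**2 + x = (x + 1)x.
Partial fractions: 2/(x*(x + 1)) = -2/(x + 1) + 2/x.
An antiderivative is F(x) = 2*log(x) - 2*log(x + 1).
Then F(4) - F(1) = (log(16/25)) - (-log(4)) = log(64/25).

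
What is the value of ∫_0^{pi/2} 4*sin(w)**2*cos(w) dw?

Let u = sin(w), so du = cos(w) dw. When w = 0, u = 0; when w = pi/2, u = 1.
The integral becomes 4·∫ u**2 du from 0 to 1, with antiderivative 4*u**3/3.
Back in w: F(w) = 4*sin(w)**3/3.
Then F(pi/2) - F(0) = (4/3) - (0) = 4/3.

4/3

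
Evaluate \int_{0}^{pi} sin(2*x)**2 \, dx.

Use the identity sin^2(2*x) = (1 - cos(4*x))/2.
An antiderivative is F(x) = x/2 - sin(4*x)/8.
Then F(pi) - F(0) = (pi/2) - (0) = pi/2.

pi/2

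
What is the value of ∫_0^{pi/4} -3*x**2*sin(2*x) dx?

Integrate by parts twice (u = x^2, dv = -3*sin(2*x) dx).
An antiderivative is F(x) = 3*x**2*cos(2*x)/2 - 3*x*sin(2*x)/2 - 3*cos(2*x)/4.
Then F(pi/4) - F(0) = (-3*pi/8) - (-3/4) = 3/4 - 3*pi/8.

3/4 - 3*pi/8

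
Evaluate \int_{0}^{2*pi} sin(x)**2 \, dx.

pi

Use the identity sin^2(x) = (1 - cos(2*x))/2.
An antiderivative is F(x) = x/2 - sin(2*x)/4.
Then F(2*pi) - F(0) = (pi) - (0) = pi.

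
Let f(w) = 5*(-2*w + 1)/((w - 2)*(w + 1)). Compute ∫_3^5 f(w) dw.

Factor the denominator: w**2 - w - 2 = (w + 1)(w - 2).
Partial fractions: 5*(-2*w + 1)/((w - 2)*(w + 1)) = -5/(w + 1) - 5/(w - 2).
An antiderivative is F(w) = -5*log(w - 2) - 5*log(w + 1).
Then F(5) - F(3) = (-10*log(3) - 5*log(2)) - (-10*log(2)) = -10*log(3) + 5*log(2).

-10*log(3) + 5*log(2)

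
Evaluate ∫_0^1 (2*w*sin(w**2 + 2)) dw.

Let u = w**2 + 2, so du = 2*w dw. When w = 0, u = 2; when w = 1, u = 3.
The integral becomes ∫ sin(u) du from 2 to 3, with antiderivative -cos(u).
Back in w: F(w) = -cos(w**2 + 2).
Then F(1) - F(0) = (-cos(3)) - (-cos(2)) = cos(2) - cos(3).

cos(2) - cos(3)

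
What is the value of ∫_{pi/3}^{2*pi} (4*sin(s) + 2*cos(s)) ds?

-2 - sqrt(3)

An antiderivative is F(s) = 2*sin(s) - 4*cos(s).
Then F(2*pi) - F(pi/3) = (-4) - (-2 + sqrt(3)) = -2 - sqrt(3).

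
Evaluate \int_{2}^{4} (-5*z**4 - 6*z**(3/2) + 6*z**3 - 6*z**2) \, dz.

By the power rule, an antiderivative is F(z) = -12*z**(5/2)/5 - z**5 + 3*z**4/2 - 2*z**3.
Then F(4) - F(2) = (-4224/5) - (-24 - 48*sqrt(2)/5) = -4104/5 + 48*sqrt(2)/5.

-4104/5 + 48*sqrt(2)/5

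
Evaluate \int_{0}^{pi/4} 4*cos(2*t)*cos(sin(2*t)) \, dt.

2*sin(1)

Let u = sin(2*t), so du = 2*cos(2*t) dt. When t = 0, u = 0; when t = pi/4, u = 1.
The integral becomes 2·∫ cos(u) du from 0 to 1, with antiderivative 2*sin(u).
Back in t: F(t) = 2*sin(sin(2*t)).
Then F(pi/4) - F(0) = (2*sin(1)) - (0) = 2*sin(1).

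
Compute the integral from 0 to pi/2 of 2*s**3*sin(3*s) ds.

Integrate by parts 3 times (u = s^3, dv = 2*sin(3*s) ds).
An antiderivative is F(s) = -2*s**3*cos(3*s)/3 + 2*s**2*sin(3*s)/3 + 4*s*cos(3*s)/9 - 4*sin(3*s)/27.
Then F(pi/2) - F(0) = (4/27 - pi**2/6) - (0) = 4/27 - pi**2/6.

4/27 - pi**2/6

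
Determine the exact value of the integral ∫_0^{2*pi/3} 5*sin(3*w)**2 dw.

5*pi/3

Use the identity sin^2(3*w) = (1 - cos(6*w))/2.
An antiderivative is F(w) = 5*w/2 - 5*sin(6*w)/12.
Then F(2*pi/3) - F(0) = (5*pi/3) - (0) = 5*pi/3.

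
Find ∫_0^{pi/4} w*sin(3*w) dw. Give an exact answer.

sqrt(2)*(4 + 3*pi)/72

Integrate by parts once (u = w, dv = sin(3*w) dw).
An antiderivative is F(w) = -w*cos(3*w)/3 + sin(3*w)/9.
Then F(pi/4) - F(0) = (sqrt(2)*(4 + 3*pi)/72) - (0) = sqrt(2)*(4 + 3*pi)/72.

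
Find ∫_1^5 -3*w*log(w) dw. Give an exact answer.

Integrate by parts once (u = ln w, dv = -3*w dw).
An antiderivative is F(w) = -3*w**2*(2*log(w) - 1)/4.
Then F(5) - F(1) = (75/4 - 75*log(5)/2) - (3/4) = 18 - 75*log(5)/2.

18 - 75*log(5)/2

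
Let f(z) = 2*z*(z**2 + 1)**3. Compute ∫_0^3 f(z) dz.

9999/4

Let u = z**2 + 1, so du = 2*z dz. When z = 0, u = 1; when z = 3, u = 10.
The integral becomes ∫ u**3 du from 1 to 10, with antiderivative u**4/4.
Back in z: F(z) = (z**2 + 1)**4/4.
Then F(3) - F(0) = (2500) - (1/4) = 9999/4.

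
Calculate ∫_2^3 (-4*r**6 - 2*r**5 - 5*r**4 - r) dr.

By the power rule, an antiderivative is F(r) = -4*r**7/7 - r**6/3 - r**5 - r**2/2.
Then F(3) - F(2) = (-24363/14) - (-2698/21) = -67693/42.

-67693/42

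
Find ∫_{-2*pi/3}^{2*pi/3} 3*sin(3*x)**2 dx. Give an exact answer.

2*pi

Use the identity sin^2(3*x) = (1 - cos(6*x))/2.
An antiderivative is F(x) = 3*x/2 - sin(6*x)/4.
Then F(2*pi/3) - F(-2*pi/3) = (pi) - (-pi) = 2*pi.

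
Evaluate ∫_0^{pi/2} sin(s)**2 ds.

Use the identity sin^2(s) = (1 - cos(2*s))/2.
An antiderivative is F(s) = s/2 - sin(2*s)/4.
Then F(pi/2) - F(0) = (pi/4) - (0) = pi/4.

pi/4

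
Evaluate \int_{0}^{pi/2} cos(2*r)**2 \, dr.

pi/4

Use the identity cos^2(2*r) = (1 + cos(4*r))/2.
An antiderivative is F(r) = r/2 + sin(4*r)/8.
Then F(pi/2) - F(0) = (pi/4) - (0) = pi/4.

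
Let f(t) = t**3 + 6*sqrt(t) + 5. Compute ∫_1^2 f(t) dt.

By the power rule, an antiderivative is F(t) = t**4/4 + 4*t**(3/2) + 5*t.
Then F(2) - F(1) = (8*sqrt(2) + 14) - (37/4) = 19/4 + 8*sqrt(2).

19/4 + 8*sqrt(2)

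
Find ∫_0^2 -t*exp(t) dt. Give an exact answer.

-exp(2) - 1

Integrate by parts once (u = t, dv = -exp(t) dt).
An antiderivative is F(t) = (-t + 1)*exp(t).
Then F(2) - F(0) = (-exp(2)) - (1) = -exp(2) - 1.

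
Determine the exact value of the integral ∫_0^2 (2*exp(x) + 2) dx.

2 + 2*exp(2)

An antiderivative is F(x) = 2*x + 2*exp(x).
Then F(2) - F(0) = (4 + 2*exp(2)) - (2) = 2 + 2*exp(2).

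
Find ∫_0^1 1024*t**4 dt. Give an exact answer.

1024/5

Let u = 4*t, so du = 4 dt. When t = 0, u = 0; when t = 1, u = 4.
The integral becomes ∫ u**4 du from 0 to 4, with antiderivative u**5/5.
Back in t: F(t) = 1024*t**5/5.
Then F(1) - F(0) = (1024/5) - (0) = 1024/5.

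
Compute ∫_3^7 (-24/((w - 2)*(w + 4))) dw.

Factor the denominator: w**2 + 2*w - 8 = (w + 4)(w - 2).
Partial fractions: -24/((w - 2)*(w + 4)) = 4/(w + 4) - 4/(w - 2).
An antiderivative is F(w) = -4*log(w - 2) + 4*log(w + 4).
Then F(7) - F(3) = (-4*log(5) + 4*log(11)) - (4*log(7)) = -4*log(7) - 4*log(5) + 4*log(11).

-4*log(7) - 4*log(5) + 4*log(11)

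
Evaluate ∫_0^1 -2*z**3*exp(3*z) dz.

-8*exp(3)/27 - 4/27

Integrate by parts 3 times (u = z^3, dv = -2*exp(3*z) dz).
An antiderivative is F(z) = (-18*z**3 + 18*z**2 - 12*z + 4)*exp(3*z)/27.
Then F(1) - F(0) = (-8*exp(3)/27) - (4/27) = -8*exp(3)/27 - 4/27.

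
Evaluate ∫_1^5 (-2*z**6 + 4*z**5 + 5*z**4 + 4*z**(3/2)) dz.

By the power rule, an antiderivative is F(z) = -2*z**7/7 + 2*z**6/3 + 8*z**(5/2)/5 + z**5.
Then F(5) - F(1) = (-184375/21 + 40*sqrt(5)) - (313/105) = -307396/35 + 40*sqrt(5).

-307396/35 + 40*sqrt(5)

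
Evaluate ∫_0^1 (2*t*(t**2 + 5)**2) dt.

Let u = t**2 + 5, so du = 2*t dt. When t = 0, u = 5; when t = 1, u = 6.
The integral becomes ∫ u**2 du from 5 to 6, with antiderivative u**3/3.
Back in t: F(t) = (t**2 + 5)**3/3.
Then F(1) - F(0) = (72) - (125/3) = 91/3.

91/3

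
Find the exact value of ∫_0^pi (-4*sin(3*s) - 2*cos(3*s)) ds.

An antiderivative is F(s) = -2*sin(3*s)/3 + 4*cos(3*s)/3.
Then F(pi) - F(0) = (-4/3) - (4/3) = -8/3.

-8/3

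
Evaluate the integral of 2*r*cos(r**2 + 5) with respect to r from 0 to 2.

Let u = r**2 + 5, so du = 2*r dr. When r = 0, u = 5; when r = 2, u = 9.
The integral becomes ∫ cos(u) du from 5 to 9, with antiderivative sin(u).
Back in r: F(r) = sin(r**2 + 5).
Then F(2) - F(0) = (sin(9)) - (sin(5)) = sin(9) - sin(5).

sin(9) - sin(5)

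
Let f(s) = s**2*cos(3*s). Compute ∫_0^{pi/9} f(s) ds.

-sqrt(3)/27 + sqrt(3)*pi**2/486 + pi/81

Integrate by parts twice (u = s^2, dv = cos(3*s) ds).
An antiderivative is F(s) = s**2*sin(3*s)/3 + 2*s*cos(3*s)/9 - 2*sin(3*s)/27.
Then F(pi/9) - F(0) = (-sqrt(3)/27 + sqrt(3)*pi**2/486 + pi/81) - (0) = -sqrt(3)/27 + sqrt(3)*pi**2/486 + pi/81.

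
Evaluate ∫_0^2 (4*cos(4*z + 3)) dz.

sin(11) - sin(3)

Let u = 4*z + 3, so du = 4 dz. When z = 0, u = 3; when z = 2, u = 11.
The integral becomes ∫ cos(u) du from 3 to 11, with antiderivative sin(u).
Back in z: F(z) = sin(4*z + 3).
Then F(2) - F(0) = (sin(11)) - (sin(3)) = sin(11) - sin(3).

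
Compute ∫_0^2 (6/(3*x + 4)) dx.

Let u = 3*x + 4, so du = 3 dx. When x = 0, u = 4; when x = 2, u = 10.
The integral becomes 2·∫ 1/u du from 4 to 10, with antiderivative 2*log(u).
Back in x: F(x) = 2*log(3*x + 4).
Then F(2) - F(0) = (log(100)) - (log(16)) = log(25/4).

log(25/4)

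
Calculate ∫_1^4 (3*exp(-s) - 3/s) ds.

-6*log(2) - 3*exp(-4) + 3*exp(-1)

An antiderivative is F(s) = -3*log(s) - 3*exp(-s).
Then F(4) - F(1) = (-6*log(2) - 3*exp(-4)) - (-3*exp(-1)) = -6*log(2) - 3*exp(-4) + 3*exp(-1).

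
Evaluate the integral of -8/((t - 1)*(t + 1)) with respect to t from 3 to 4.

Factor the denominator: t**2 - 1 = (t + 1)(t - 1).
Partial fractions: -8/((t - 1)*(t + 1)) = 4/(t + 1) - 4/(t - 1).
An antiderivative is F(t) = -4*log(t - 1) + 4*log(t + 1).
Then F(4) - F(3) = (-4*log(3) + 4*log(5)) - (log(16)) = -4*log(3) - 4*log(2) + 4*log(5).

-4*log(3) - 4*log(2) + 4*log(5)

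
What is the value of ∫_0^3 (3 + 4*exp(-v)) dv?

13 - 4*exp(-3)

An antiderivative is F(v) = 3*v - 4*exp(-v).
Then F(3) - F(0) = (9 - 4*exp(-3)) - (-4) = 13 - 4*exp(-3).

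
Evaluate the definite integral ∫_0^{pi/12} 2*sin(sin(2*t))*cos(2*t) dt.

1 - cos(1/2)

Let u = sin(2*t), so du = 2*cos(2*t) dt. When t = 0, u = 0; when t = pi/12, u = 1/2.
The integral becomes ∫ sin(u) du from 0 to 1/2, with antiderivative -cos(u).
Back in t: F(t) = -cos(sin(2*t)).
Then F(pi/12) - F(0) = (-cos(1/2)) - (-1) = 1 - cos(1/2).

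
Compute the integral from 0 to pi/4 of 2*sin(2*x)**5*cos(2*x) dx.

Let u = sin(2*x), so du = 2*cos(2*x) dx. When x = 0, u = 0; when x = pi/4, u = 1.
The integral becomes ∫ u**5 du from 0 to 1, with antiderivative u**6/6.
Back in x: F(x) = sin(2*x)**6/6.
Then F(pi/4) - F(0) = (1/6) - (0) = 1/6.

1/6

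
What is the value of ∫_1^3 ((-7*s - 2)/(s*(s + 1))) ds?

-5*log(2) - 2*log(3)

Factor the denominator: s**2 + s = (s + 1)s.
Partial fractions: (-7*s - 2)/(s*(s + 1)) = -5/(s + 1) - 2/s.
An antiderivative is F(s) = -2*log(s) - 5*log(s + 1).
Then F(3) - F(1) = (-10*log(2) - 2*log(3)) - (-log(32)) = -5*log(2) - 2*log(3).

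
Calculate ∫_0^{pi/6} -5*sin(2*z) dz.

An antiderivative is F(z) = 5*cos(2*z)/2.
Then F(pi/6) - F(0) = (5/4) - (5/2) = -5/4.

-5/4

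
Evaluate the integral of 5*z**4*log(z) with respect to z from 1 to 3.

Integrate by parts once (u = ln z, dv = 5*z**4 dz).
An antiderivative is F(z) = z**5*(5*log(z) - 1)/5.
Then F(3) - F(1) = (-243/5 + 243*log(3)) - (-1/5) = -242/5 + 243*log(3).

-242/5 + 243*log(3)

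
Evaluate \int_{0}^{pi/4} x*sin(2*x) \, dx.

Integrate by parts once (u = x, dv = sin(2*x) dx).
An antiderivative is F(x) = -x*cos(2*x)/2 + sin(2*x)/4.
Then F(pi/4) - F(0) = (1/4) - (0) = 1/4.

1/4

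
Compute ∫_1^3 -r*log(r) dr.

Integrate by parts once (u = ln r, dv = -r dr).
An antiderivative is F(r) = -r**2*(2*log(r) - 1)/4.
Then F(3) - F(1) = (9/4 - 9*log(3)/2) - (1/4) = 2 - 9*log(3)/2.

2 - 9*log(3)/2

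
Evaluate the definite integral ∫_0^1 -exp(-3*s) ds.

(1 - exp(3))*exp(-3)/3

An antiderivative is F(s) = exp(-3*s)/3.
Then F(1) - F(0) = (exp(-3)/3) - (1/3) = (1 - exp(3))*exp(-3)/3.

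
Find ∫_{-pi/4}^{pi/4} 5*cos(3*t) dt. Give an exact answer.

5*sqrt(2)/3

An antiderivative is F(t) = 5*sin(3*t)/3.
Then F(pi/4) - F(-pi/4) = (5*sqrt(2)/6) - (-5*sqrt(2)/6) = 5*sqrt(2)/3.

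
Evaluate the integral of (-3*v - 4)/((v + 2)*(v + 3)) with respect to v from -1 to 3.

-5*log(3) + 2*log(5)

Factor the denominator: v**2 + 5*v + 6 = (v + 3)(v + 2).
Partial fractions: (-3*v - 4)/((v + 2)*(v + 3)) = -5/(v + 3) + 2/(v + 2).
An antiderivative is F(v) = 2*log(v + 2) - 5*log(v + 3).
Then F(3) - F(-1) = (-5*log(3) - 5*log(2) + 2*log(5)) - (-log(32)) = -5*log(3) + 2*log(5).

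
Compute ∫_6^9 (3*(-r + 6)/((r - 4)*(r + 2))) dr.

-4*log(11) + log(5) + 11*log(2)

Factor the denominator: r**2 - 2*r - 8 = (r + 2)(r - 4).
Partial fractions: 3*(-r + 6)/((r - 4)*(r + 2)) = -4/(r + 2) + 1/(r - 4).
An antiderivative is F(r) = log(r - 4) - 4*log(r + 2).
Then F(9) - F(6) = (-4*log(11) + log(5)) - (-11*log(2)) = -4*log(11) + log(5) + 11*log(2).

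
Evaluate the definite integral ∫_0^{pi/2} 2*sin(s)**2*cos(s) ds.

2/3

Let u = sin(s), so du = cos(s) ds. When s = 0, u = 0; when s = pi/2, u = 1.
The integral becomes 2·∫ u**2 du from 0 to 1, with antiderivative 2*u**3/3.
Back in s: F(s) = 2*sin(s)**3/3.
Then F(pi/2) - F(0) = (2/3) - (0) = 2/3.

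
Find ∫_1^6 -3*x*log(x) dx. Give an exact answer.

-54*log(3) - 54*log(2) + 105/4

Integrate by parts once (u = ln x, dv = -3*x dx).
An antiderivative is F(x) = -3*x**2*(2*log(x) - 1)/4.
Then F(6) - F(1) = (-54*log(3) - 54*log(2) + 27) - (3/4) = -54*log(3) - 54*log(2) + 105/4.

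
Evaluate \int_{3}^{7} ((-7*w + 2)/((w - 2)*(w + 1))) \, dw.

Factor the denominator: w**2 - w - 2 = (w + 1)(w - 2).
Partial fractions: (-7*w + 2)/((w - 2)*(w + 1)) = -3/(w + 1) - 4/(w - 2).
An antiderivative is F(w) = -4*log(w - 2) - 3*log(w + 1).
Then F(7) - F(3) = (-4*log(5) - 9*log(2)) - (-log(64)) = -4*log(5) - 3*log(2).

-4*log(5) - 3*log(2)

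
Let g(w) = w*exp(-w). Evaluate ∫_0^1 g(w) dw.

Integrate by parts once (u = w, dv = exp(-w) dw).
An antiderivative is F(w) = (-w - 1)*exp(-w).
Then F(1) - F(0) = (-2*exp(-1)) - (-1) = 1 - 2*exp(-1).

1 - 2*exp(-1)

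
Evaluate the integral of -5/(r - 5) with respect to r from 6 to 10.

An antiderivative is F(r) = -5*log(r - 5).
Then F(10) - F(6) = (-5*log(5)) - (0) = -5*log(5).

-5*log(5)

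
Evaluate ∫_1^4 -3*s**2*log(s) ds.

21 - 128*log(2)

Integrate by parts once (u = ln s, dv = -3*s**2 ds).
An antiderivative is F(s) = -s**3*(3*log(s) - 1)/3.
Then F(4) - F(1) = (64/3 - 128*log(2)) - (1/3) = 21 - 128*log(2).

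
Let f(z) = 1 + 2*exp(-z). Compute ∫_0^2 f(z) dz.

4 - 2*exp(-2)

An antiderivative is F(z) = z - 2*exp(-z).
Then F(2) - F(0) = (2 - 2*exp(-2)) - (-2) = 4 - 2*exp(-2).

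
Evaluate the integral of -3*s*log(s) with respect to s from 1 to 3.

Integrate by parts once (u = ln s, dv = -3*s ds).
An antiderivative is F(s) = -3*s**2*(2*log(s) - 1)/4.
Then F(3) - F(1) = (27/4 - 27*log(3)/2) - (3/4) = 6 - 27*log(3)/2.

6 - 27*log(3)/2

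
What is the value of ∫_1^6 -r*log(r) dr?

Integrate by parts once (u = ln r, dv = -r dr).
An antiderivative is F(r) = -r**2*(2*log(r) - 1)/4.
Then F(6) - F(1) = (-18*log(3) - 18*log(2) + 9) - (1/4) = -18*log(3) - 18*log(2) + 35/4.

-18*log(3) - 18*log(2) + 35/4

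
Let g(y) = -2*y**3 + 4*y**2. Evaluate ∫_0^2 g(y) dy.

By the power rule, an antiderivative is F(y) = -y**4/2 + 4*y**3/3.
Then F(2) - F(0) = (8/3) - (0) = 8/3.

8/3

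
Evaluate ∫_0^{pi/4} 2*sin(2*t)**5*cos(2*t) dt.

Let u = sin(2*t), so du = 2*cos(2*t) dt. When t = 0, u = 0; when t = pi/4, u = 1.
The integral becomes ∫ u**5 du from 0 to 1, with antiderivative u**6/6.
Back in t: F(t) = sin(2*t)**6/6.
Then F(pi/4) - F(0) = (1/6) - (0) = 1/6.

1/6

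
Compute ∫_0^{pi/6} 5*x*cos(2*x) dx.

Integrate by parts once (u = x, dv = 5*cos(2*x) dx).
An antiderivative is F(x) = 5*x*sin(2*x)/2 + 5*cos(2*x)/4.
Then F(pi/6) - F(0) = (5/8 + 5*sqrt(3)*pi/24) - (5/4) = -5/8 + 5*sqrt(3)*pi/24.

-5/8 + 5*sqrt(3)*pi/24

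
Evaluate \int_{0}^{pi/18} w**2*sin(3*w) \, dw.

-2/27 - sqrt(3)*pi**2/1944 + pi/162 + sqrt(3)/27

Integrate by parts twice (u = w^2, dv = sin(3*w) dw).
An antiderivative is F(w) = -w**2*cos(3*w)/3 + 2*w*sin(3*w)/9 + 2*cos(3*w)/27.
Then F(pi/18) - F(0) = (-sqrt(3)*pi**2/1944 + pi/162 + sqrt(3)/27) - (2/27) = -2/27 - sqrt(3)*pi**2/1944 + pi/162 + sqrt(3)/27.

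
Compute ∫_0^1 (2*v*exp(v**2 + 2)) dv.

Let u = v**2 + 2, so du = 2*v dv. When v = 0, u = 2; when v = 1, u = 3.
The integral becomes ∫ exp(u) du from 2 to 3, with antiderivative exp(u).
Back in v: F(v) = exp(v**2 + 2).
Then F(1) - F(0) = (exp(3)) - (exp(2)) = -exp(2) + exp(3).

-exp(2) + exp(3)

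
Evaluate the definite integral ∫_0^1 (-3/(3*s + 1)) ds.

An antiderivative is F(s) = -log(3*s + 1).
Then F(1) - F(0) = (-log(4)) - (0) = -log(4).

-log(4)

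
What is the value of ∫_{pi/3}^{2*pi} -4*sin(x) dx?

An antiderivative is F(x) = 4*cos(x).
Then F(2*pi) - F(pi/3) = (4) - (2) = 2.

2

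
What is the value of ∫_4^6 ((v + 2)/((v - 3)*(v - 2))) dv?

Factor the denominator: v**2 - 5*v + 6 = (v - 2)(v - 3).
Partial fractions: (v + 2)/((v - 3)*(v - 2)) = -4/(v - 2) + 5/(v - 3).
An antiderivative is F(v) = 5*log(v - 3) - 4*log(v - 2).
Then F(6) - F(4) = (-8*log(2) + 5*log(3)) - (-log(16)) = -4*log(2) + 5*log(3).

-4*log(2) + 5*log(3)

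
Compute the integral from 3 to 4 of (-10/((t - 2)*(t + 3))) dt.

Factor the denominator: t**2 + t - 6 = (t + 3)(t - 2).
Partial fractions: -10/((t - 2)*(t + 3)) = 2/(t + 3) - 2/(t - 2).
An antiderivative is F(t) = -2*log(t - 2) + 2*log(t + 3).
Then F(4) - F(3) = (log(49/4)) - (log(36)) = -4*log(2) - 2*log(3) + 2*log(7).

-4*log(2) - 2*log(3) + 2*log(7)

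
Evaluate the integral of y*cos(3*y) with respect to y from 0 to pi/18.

-1/9 + pi/108 + sqrt(3)/18

Integrate by parts once (u = y, dv = cos(3*y) dy).
An antiderivative is F(y) = y*sin(3*y)/3 + cos(3*y)/9.
Then F(pi/18) - F(0) = (pi/108 + sqrt(3)/18) - (1/9) = -1/9 + pi/108 + sqrt(3)/18.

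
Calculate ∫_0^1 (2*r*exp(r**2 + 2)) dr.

-exp(2) + exp(3)

Let u = r**2 + 2, so du = 2*r dr. When r = 0, u = 2; when r = 1, u = 3.
The integral becomes ∫ exp(u) du from 2 to 3, with antiderivative exp(u).
Back in r: F(r) = exp(r**2 + 2).
Then F(1) - F(0) = (exp(3)) - (exp(2)) = -exp(2) + exp(3).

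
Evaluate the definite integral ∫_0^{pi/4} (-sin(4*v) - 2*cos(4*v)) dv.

-1/2

An antiderivative is F(v) = -sin(4*v)/2 + cos(4*v)/4.
Then F(pi/4) - F(0) = (-1/4) - (1/4) = -1/2.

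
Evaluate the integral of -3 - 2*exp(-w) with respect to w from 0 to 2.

-8 + 2*exp(-2)

An antiderivative is F(w) = -3*w + 2*exp(-w).
Then F(2) - F(0) = (-6 + 2*exp(-2)) - (2) = -8 + 2*exp(-2).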